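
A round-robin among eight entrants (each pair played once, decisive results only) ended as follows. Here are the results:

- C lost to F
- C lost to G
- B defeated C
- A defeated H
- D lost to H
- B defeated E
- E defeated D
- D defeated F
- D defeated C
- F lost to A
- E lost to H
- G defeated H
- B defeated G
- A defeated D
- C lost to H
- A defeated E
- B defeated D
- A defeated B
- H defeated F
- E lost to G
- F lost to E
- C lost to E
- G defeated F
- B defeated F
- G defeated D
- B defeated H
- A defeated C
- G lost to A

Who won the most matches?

Win totals: A 7, B 6, C 0, D 2, E 3, F 1, G 5, H 4.
A leads with 7 wins (next highest: 6).

A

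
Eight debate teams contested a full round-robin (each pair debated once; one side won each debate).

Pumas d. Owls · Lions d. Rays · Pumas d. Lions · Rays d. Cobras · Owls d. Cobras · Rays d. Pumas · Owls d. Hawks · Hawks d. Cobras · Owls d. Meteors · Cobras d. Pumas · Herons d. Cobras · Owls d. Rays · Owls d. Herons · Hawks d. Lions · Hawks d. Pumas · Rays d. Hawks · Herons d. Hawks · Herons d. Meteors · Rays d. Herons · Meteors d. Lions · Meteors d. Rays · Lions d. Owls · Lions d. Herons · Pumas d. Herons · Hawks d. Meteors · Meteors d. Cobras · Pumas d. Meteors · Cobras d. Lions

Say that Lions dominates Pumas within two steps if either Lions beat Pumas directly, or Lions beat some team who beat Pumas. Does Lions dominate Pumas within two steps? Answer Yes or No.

Yes

Lions did not beat Pumas directly.
Lions beat Herons, Owls, Rays. Of those, Rays beat Pumas.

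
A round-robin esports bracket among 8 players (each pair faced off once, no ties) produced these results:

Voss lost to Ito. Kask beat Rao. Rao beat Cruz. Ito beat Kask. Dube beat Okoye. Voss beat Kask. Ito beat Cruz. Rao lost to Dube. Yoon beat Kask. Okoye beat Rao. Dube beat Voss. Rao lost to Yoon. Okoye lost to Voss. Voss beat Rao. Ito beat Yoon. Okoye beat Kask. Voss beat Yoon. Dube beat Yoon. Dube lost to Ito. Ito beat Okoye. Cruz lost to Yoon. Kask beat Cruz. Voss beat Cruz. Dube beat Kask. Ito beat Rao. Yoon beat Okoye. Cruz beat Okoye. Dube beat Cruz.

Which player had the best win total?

Ito

Win totals: Dube 6, Ito 7, Okoye 2, Rao 1, Kask 2, Cruz 1, Yoon 4, Voss 5.
Ito leads with 7 wins (next highest: 6).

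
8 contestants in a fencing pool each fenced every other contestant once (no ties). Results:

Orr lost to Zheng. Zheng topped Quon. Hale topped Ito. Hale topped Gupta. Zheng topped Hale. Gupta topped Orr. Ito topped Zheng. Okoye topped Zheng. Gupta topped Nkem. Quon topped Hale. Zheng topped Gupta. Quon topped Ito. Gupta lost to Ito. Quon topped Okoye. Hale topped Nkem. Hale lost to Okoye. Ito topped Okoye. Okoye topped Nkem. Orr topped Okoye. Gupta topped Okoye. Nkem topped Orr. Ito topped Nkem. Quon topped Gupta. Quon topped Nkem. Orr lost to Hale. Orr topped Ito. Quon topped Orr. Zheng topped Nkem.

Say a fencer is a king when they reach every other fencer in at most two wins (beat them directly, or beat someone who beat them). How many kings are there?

Orr cannot reach Quon in two steps.
Hale cannot reach Quon in two steps.
Okoye reaches everyone (king).
Ito reaches everyone (king).
Quon reaches everyone (king).
Nkem cannot reach Hale, Quon, Zheng, Gupta in two steps.
Zheng reaches everyone (king).
Gupta cannot reach Quon in two steps.
Kings: Okoye, Ito, Quon, Zheng — 4.

4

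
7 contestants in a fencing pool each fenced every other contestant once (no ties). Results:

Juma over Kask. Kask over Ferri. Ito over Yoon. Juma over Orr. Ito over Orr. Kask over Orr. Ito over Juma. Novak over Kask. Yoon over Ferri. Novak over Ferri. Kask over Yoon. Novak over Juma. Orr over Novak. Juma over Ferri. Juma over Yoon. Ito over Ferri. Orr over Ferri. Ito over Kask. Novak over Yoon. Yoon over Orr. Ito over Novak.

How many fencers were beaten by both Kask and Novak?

Kask beat: Ferri, Orr, Yoon.
Novak beat: Ferri, Yoon, Juma, Kask.
Both beat: Ferri, Yoon — 2.

2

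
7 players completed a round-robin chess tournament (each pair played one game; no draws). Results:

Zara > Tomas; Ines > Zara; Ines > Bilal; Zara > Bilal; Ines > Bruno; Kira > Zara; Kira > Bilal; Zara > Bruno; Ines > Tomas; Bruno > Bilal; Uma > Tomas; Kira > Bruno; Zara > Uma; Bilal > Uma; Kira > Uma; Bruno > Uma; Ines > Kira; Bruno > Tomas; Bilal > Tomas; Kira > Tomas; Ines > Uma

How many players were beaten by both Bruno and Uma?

1

Bruno beat: Bilal, Uma, Tomas.
Uma beat: Tomas.
Both beat: Tomas — 1.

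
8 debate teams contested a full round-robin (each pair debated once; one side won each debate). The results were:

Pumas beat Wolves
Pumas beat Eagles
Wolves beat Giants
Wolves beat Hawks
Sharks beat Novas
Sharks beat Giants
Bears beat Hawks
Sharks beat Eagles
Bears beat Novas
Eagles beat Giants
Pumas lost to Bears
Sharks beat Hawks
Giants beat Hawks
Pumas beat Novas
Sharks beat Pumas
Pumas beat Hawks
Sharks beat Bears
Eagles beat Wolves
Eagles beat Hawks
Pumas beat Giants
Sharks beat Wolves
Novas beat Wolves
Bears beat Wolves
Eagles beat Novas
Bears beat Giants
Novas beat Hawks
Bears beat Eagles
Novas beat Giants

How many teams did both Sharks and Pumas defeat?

Sharks beat: Eagles, Giants, Pumas, Wolves, Hawks, Novas, Bears.
Pumas beat: Eagles, Giants, Wolves, Hawks, Novas.
Both beat: Eagles, Giants, Wolves, Hawks, Novas — 5.

5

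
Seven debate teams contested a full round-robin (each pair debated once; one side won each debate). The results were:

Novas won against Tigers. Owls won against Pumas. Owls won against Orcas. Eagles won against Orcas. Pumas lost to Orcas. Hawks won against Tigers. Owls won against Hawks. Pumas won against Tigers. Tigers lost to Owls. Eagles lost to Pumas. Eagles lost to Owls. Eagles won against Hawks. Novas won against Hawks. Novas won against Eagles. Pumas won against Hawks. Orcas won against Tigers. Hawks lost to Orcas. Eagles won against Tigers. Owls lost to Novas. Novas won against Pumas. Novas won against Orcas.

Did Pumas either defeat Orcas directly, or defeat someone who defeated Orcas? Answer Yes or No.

Yes

Pumas did not beat Orcas directly.
Pumas beat Tigers, Hawks, Eagles. Of those, Eagles beat Orcas.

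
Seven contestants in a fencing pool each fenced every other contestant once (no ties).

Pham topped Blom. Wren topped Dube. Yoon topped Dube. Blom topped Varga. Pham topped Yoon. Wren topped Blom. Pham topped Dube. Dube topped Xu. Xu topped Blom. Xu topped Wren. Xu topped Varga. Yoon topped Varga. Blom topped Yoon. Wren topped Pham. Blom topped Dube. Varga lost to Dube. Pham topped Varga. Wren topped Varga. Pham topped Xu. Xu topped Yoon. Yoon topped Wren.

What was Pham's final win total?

Pham's results: beat Dube, Yoon, Varga, Xu, Blom; lost to Wren.
That is 5 wins.

5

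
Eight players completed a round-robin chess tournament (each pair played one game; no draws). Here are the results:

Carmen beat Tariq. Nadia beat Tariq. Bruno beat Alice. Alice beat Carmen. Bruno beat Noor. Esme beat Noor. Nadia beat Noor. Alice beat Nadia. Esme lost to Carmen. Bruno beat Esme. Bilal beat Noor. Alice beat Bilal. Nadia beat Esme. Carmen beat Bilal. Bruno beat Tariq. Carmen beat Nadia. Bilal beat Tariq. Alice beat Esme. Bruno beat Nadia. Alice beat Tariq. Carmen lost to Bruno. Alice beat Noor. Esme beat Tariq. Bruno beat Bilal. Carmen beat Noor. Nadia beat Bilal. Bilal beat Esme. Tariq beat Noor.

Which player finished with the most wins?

Win totals: Nadia 4, Tariq 1, Esme 2, Noor 0, Carmen 5, Bilal 3, Bruno 7, Alice 6.
Bruno leads with 7 wins (next highest: 6).

Bruno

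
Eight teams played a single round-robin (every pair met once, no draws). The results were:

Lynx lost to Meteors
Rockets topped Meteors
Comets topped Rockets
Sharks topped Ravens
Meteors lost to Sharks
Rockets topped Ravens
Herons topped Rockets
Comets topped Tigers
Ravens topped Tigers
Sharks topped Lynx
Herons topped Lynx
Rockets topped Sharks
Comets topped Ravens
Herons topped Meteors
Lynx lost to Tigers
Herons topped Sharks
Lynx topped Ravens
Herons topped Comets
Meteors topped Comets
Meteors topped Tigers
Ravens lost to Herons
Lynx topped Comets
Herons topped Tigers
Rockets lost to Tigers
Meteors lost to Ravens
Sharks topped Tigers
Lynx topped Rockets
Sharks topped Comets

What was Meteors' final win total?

Meteors' results: beat Tigers, Lynx, Comets; lost to Sharks, Rockets, Ravens, Herons.
That is 3 wins.

3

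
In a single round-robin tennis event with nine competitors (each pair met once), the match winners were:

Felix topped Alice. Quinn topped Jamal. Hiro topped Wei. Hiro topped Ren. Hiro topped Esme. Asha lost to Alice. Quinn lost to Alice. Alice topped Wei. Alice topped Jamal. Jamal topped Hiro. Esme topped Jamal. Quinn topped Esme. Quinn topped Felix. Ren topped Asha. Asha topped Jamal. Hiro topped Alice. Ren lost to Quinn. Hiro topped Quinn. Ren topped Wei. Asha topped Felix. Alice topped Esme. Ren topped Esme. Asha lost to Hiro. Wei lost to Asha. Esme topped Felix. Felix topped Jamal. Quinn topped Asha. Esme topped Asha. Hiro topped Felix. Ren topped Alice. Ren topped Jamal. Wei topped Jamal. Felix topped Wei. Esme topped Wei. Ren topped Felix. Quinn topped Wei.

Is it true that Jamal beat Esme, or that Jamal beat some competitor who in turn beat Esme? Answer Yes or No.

Yes

Jamal did not beat Esme directly.
Jamal beat Hiro. Of those, Hiro beat Esme.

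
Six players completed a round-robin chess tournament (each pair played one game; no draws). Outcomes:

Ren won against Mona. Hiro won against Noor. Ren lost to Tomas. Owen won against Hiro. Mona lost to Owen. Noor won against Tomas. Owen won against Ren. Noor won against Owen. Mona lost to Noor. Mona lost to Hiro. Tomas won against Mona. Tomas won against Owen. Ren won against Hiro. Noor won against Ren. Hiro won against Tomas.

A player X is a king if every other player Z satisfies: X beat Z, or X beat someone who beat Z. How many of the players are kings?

Noor reaches everyone (king).
Tomas cannot reach Noor in two steps.
Hiro reaches everyone (king).
Mona cannot reach Noor, Tomas, Hiro, Owen, Ren in two steps.
Owen reaches everyone (king).
Ren cannot reach Owen in two steps.
Kings: Noor, Hiro, Owen — 3.

3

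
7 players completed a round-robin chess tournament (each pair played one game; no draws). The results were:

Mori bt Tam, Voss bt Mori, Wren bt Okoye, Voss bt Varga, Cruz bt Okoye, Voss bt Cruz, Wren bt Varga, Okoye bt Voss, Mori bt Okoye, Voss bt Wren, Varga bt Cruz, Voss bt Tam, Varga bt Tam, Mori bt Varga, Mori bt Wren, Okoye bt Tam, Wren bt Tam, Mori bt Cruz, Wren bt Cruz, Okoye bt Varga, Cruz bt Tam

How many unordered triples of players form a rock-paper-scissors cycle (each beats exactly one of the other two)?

Win totals: Mori 5, Cruz 2, Wren 4, Tam 0, Varga 2, Voss 5, Okoye 3.
A player with w wins dominates both others in C(w,2) triples; summing gives 10 + 1 + 6 + 0 + 1 + 10 + 3 = 31 transitive triples.
Total triples C(7,3) = 35, so cyclic triples = 35 − 31 = 4.

4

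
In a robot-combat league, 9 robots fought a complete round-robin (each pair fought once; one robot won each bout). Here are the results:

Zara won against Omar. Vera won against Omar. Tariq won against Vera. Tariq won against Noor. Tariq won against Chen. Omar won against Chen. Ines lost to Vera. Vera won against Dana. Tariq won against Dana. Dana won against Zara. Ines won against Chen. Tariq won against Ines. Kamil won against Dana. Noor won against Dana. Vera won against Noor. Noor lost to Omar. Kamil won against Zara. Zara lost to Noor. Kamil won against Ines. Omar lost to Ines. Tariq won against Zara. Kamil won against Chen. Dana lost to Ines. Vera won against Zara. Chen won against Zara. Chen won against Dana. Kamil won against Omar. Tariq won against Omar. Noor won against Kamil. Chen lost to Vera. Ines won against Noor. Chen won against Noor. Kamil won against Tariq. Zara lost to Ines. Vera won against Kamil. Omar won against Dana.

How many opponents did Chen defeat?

3

Chen's results: beat Zara, Dana, Noor; lost to Vera, Omar, Tariq, Kamil, Ines.
That is 3 wins.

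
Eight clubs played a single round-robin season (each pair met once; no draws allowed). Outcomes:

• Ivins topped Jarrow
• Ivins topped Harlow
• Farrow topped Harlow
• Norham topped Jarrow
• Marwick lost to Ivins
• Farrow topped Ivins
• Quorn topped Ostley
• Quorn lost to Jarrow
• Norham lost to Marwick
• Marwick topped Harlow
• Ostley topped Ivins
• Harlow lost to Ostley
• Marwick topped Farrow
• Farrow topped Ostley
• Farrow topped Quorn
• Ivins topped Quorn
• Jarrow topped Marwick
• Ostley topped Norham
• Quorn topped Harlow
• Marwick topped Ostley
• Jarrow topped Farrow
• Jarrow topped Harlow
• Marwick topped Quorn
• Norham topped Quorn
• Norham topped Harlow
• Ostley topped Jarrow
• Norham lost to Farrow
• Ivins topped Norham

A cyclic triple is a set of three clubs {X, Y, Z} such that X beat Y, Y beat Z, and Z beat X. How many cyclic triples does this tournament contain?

Win totals: Norham 3, Quorn 2, Ostley 4, Jarrow 4, Farrow 5, Marwick 5, Harlow 0, Ivins 5.
A club with w wins dominates both others in C(w,2) triples; summing gives 3 + 1 + 6 + 6 + 10 + 10 + 0 + 10 = 46 transitive triples.
Total triples C(8,3) = 56, so cyclic triples = 56 − 46 = 10.

10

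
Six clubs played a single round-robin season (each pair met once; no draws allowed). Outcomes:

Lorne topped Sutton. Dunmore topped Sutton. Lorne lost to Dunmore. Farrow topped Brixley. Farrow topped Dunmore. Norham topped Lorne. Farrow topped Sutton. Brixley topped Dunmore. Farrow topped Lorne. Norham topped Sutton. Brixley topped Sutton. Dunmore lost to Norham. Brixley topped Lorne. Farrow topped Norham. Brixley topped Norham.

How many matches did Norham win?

Norham's results: beat Lorne, Sutton, Dunmore; lost to Farrow, Brixley.
That is 3 wins.

3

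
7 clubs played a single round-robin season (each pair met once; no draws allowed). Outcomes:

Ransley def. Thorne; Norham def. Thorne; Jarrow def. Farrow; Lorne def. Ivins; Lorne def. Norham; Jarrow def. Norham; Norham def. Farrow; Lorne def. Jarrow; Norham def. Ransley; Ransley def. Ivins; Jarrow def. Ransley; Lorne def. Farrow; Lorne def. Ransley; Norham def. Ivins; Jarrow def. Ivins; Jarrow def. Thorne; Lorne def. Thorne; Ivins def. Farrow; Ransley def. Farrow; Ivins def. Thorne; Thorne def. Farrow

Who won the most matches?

Lorne

Win totals: Lorne 6, Ransley 3, Jarrow 5, Norham 4, Thorne 1, Farrow 0, Ivins 2.
Lorne leads with 6 wins (next highest: 5).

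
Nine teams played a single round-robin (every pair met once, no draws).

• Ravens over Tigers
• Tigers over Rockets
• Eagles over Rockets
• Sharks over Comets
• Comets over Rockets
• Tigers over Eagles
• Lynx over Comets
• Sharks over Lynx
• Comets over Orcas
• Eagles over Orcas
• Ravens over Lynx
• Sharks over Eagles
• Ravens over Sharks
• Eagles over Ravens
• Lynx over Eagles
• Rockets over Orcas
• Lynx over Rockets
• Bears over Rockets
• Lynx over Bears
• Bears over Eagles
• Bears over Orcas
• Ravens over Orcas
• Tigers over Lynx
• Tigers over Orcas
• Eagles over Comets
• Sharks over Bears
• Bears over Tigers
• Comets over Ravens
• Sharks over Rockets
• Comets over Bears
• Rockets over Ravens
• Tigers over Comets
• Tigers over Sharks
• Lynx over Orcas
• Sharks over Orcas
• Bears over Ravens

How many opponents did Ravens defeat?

Ravens' results: beat Sharks, Tigers, Orcas, Lynx; lost to Comets, Bears, Rockets, Eagles.
That is 4 wins.

4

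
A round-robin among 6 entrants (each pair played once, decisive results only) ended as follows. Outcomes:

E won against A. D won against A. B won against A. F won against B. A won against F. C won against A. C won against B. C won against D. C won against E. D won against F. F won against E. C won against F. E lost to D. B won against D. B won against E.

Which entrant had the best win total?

Win totals: A 1, B 3, C 5, D 3, E 1, F 2.
C leads with 5 wins (next highest: 3).

C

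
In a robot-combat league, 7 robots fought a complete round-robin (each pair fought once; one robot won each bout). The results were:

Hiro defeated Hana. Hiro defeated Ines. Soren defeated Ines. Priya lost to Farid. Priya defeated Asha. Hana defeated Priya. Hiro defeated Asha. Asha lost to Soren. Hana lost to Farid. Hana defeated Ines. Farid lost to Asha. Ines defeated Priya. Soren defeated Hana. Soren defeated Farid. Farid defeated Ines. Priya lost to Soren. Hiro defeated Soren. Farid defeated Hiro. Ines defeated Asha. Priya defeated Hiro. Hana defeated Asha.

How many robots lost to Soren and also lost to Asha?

1

Soren beat: Asha, Priya, Hana, Farid, Ines.
Asha beat: Farid.
Both beat: Farid — 1.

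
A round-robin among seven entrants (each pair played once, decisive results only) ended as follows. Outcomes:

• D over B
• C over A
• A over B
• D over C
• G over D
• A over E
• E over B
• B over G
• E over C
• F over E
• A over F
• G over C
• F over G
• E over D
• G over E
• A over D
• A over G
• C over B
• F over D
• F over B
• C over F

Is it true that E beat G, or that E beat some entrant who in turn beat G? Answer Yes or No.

E did not beat G directly.
E beat B, C, D. Of those, B beat G.

Yes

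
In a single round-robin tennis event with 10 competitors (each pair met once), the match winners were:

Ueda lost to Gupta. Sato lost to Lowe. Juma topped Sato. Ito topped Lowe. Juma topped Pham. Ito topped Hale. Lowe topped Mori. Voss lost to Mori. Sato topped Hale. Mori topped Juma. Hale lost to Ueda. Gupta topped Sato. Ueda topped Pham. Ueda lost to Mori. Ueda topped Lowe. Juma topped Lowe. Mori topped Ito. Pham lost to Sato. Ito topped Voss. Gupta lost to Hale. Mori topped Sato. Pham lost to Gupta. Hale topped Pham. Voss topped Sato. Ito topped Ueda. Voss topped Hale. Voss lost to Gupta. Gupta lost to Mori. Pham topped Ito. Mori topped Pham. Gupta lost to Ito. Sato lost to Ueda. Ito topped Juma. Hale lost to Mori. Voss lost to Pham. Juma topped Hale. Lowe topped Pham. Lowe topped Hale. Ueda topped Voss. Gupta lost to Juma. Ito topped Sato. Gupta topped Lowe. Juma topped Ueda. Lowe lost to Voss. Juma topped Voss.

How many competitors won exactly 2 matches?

3

Win totals: Lowe 4, Juma 7, Ito 7, Mori 8, Voss 3, Ueda 5, Hale 2, Pham 2, Sato 2, Gupta 5.
Exactly 2: Hale, Pham, Sato — 3 competitors.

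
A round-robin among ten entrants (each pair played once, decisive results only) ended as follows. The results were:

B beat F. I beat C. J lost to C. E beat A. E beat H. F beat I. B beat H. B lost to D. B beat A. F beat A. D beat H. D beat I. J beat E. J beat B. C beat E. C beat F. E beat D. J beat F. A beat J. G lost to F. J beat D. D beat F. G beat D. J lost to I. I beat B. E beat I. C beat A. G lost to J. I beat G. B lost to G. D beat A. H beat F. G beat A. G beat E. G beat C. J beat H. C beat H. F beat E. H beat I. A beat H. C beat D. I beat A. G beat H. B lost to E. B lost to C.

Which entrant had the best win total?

Win totals: A 2, B 3, C 7, D 5, E 5, F 4, G 6, H 2, I 5, J 6.
C leads with 7 wins (next highest: 6).

C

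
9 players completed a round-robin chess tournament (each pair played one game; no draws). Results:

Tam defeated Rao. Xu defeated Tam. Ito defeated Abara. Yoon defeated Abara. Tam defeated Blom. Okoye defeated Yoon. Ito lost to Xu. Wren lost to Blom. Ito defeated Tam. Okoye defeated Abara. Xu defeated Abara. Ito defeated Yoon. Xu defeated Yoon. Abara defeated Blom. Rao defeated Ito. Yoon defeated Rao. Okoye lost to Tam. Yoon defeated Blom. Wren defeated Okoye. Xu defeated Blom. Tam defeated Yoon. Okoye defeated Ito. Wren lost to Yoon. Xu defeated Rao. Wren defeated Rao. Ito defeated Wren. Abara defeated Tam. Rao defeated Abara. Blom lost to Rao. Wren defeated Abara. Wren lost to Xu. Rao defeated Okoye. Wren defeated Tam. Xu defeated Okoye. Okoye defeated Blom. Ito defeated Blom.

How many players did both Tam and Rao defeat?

Tam beat: Yoon, Rao, Blom, Okoye.
Rao beat: Abara, Ito, Blom, Okoye.
Both beat: Blom, Okoye — 2.

2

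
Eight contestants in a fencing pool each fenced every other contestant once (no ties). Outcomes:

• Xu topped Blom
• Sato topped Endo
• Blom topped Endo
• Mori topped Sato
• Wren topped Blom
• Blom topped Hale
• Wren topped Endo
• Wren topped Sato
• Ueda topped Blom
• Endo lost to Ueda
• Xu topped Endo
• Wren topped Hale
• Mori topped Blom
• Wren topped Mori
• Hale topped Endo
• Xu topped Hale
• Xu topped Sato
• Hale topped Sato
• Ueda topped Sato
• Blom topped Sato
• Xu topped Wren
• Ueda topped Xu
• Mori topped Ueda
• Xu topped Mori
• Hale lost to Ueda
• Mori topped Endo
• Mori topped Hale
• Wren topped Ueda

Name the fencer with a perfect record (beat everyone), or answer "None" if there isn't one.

None

Highest win total is Xu with 6 (out of 7 possible).
Xu lost to Ueda, so no fencer went undefeated.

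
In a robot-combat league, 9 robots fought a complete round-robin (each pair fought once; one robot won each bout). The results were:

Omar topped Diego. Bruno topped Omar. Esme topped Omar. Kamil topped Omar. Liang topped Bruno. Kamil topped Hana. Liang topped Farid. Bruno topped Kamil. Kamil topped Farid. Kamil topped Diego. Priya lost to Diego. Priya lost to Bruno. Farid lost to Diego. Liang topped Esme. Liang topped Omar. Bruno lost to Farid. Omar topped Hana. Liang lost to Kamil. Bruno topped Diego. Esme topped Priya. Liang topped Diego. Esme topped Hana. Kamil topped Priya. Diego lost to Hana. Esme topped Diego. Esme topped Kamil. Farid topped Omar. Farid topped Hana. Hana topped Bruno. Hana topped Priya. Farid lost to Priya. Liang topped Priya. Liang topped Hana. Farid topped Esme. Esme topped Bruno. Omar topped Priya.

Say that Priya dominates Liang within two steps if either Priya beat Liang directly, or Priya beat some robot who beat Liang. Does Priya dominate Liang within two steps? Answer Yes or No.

No

Priya did not beat Liang directly.
Priya beat Farid, but each of them lost to Liang. No two-step path.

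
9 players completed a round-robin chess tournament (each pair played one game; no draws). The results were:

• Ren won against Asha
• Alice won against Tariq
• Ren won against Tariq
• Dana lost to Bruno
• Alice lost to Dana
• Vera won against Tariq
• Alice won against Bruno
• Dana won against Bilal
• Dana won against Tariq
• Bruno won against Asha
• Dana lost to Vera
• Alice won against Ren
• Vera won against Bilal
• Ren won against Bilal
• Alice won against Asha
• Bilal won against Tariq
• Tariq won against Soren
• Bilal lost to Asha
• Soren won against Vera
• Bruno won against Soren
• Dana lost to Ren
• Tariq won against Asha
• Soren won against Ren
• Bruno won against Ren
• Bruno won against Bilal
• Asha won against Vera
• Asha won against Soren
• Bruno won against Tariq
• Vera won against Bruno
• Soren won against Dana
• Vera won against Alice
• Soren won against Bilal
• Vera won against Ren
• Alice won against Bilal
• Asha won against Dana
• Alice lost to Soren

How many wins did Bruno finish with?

Bruno's results: beat Ren, Soren, Dana, Asha, Tariq, Bilal; lost to Vera, Alice.
That is 6 wins.

6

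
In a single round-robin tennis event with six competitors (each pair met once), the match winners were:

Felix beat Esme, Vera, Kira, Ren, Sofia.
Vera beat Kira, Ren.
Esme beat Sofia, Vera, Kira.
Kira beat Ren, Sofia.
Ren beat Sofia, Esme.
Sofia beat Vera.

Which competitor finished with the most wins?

Felix

Win totals: Vera 2, Felix 5, Esme 3, Kira 2, Ren 2, Sofia 1.
Felix leads with 5 wins (next highest: 3).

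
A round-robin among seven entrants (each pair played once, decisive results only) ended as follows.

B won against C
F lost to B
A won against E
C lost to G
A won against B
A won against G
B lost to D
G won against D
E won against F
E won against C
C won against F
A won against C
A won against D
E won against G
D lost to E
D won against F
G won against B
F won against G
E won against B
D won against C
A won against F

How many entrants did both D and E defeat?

D beat: B, C, F.
E beat: B, C, D, F, G.
Both beat: B, C, F — 3.

3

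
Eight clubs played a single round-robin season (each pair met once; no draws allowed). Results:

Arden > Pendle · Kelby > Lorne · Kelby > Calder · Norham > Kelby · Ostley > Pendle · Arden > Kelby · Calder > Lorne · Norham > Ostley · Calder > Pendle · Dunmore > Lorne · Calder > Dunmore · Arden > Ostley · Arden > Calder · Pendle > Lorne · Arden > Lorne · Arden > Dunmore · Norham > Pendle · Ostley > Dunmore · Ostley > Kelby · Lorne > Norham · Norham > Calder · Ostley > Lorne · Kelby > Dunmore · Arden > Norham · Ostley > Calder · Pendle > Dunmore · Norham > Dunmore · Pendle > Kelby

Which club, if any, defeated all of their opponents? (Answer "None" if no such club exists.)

Arden has 7 wins out of 7 opponents — a perfect record.

Arden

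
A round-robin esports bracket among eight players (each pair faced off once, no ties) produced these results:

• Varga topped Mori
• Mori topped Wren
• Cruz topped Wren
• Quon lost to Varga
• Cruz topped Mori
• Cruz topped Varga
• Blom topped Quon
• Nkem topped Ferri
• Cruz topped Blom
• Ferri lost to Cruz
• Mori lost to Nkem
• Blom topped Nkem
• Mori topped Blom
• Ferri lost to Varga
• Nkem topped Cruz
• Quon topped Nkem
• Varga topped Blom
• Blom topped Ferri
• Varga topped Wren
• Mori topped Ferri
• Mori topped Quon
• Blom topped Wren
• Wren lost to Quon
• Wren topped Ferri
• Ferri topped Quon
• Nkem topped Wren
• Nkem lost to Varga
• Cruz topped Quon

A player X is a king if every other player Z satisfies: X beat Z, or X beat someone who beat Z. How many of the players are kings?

Wren cannot reach Nkem, Mori, Cruz, Varga, Blom in two steps.
Nkem reaches everyone (king).
Ferri cannot reach Mori, Cruz, Varga, Blom in two steps.
Mori cannot reach Cruz, Varga in two steps.
Cruz reaches everyone (king).
Varga reaches everyone (king).
Blom cannot reach Varga in two steps.
Quon cannot reach Varga, Blom in two steps.
Kings: Nkem, Cruz, Varga — 3.

3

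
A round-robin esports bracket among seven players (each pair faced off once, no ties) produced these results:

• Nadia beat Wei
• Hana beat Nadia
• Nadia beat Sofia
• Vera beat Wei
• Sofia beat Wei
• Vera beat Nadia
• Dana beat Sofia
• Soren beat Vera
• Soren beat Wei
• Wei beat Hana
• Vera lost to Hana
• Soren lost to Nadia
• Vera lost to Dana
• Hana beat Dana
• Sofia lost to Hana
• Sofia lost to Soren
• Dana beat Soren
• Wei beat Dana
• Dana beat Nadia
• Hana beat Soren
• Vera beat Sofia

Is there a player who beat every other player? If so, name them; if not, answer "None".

None

Highest win total is Hana with 5 (out of 6 possible).
Hana lost to Wei, so no player went undefeated.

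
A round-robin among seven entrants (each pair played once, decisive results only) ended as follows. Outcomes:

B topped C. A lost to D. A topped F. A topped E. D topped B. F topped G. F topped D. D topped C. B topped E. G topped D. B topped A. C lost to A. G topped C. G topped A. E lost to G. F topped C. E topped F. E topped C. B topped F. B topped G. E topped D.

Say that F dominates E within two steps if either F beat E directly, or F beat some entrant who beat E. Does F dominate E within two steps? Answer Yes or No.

F did not beat E directly.
F beat C, D, G. Of those, G beat E.

Yes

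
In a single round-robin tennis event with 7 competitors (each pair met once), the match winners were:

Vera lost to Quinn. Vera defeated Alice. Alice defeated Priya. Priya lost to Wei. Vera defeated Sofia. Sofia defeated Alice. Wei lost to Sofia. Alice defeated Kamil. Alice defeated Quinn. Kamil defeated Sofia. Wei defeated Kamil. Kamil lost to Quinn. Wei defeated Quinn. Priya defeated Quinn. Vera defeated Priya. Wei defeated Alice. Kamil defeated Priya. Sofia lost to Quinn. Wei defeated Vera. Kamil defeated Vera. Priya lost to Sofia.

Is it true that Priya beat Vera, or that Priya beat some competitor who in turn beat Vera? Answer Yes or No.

Yes

Priya did not beat Vera directly.
Priya beat Quinn. Of those, Quinn beat Vera.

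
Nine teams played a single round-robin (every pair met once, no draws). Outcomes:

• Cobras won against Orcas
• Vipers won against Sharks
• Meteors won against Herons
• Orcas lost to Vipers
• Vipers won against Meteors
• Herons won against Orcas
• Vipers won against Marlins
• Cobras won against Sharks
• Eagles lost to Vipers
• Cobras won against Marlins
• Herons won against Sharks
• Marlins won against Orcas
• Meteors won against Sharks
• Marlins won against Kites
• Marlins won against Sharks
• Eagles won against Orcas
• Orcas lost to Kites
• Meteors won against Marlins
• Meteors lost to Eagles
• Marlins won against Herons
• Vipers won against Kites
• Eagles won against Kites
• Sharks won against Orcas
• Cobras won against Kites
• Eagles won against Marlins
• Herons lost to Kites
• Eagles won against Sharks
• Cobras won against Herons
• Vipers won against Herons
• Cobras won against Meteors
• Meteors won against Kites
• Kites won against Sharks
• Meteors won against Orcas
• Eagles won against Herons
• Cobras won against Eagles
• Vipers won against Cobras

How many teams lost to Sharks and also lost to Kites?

1

Sharks beat: Orcas.
Kites beat: Herons, Orcas, Sharks.
Both beat: Orcas — 1.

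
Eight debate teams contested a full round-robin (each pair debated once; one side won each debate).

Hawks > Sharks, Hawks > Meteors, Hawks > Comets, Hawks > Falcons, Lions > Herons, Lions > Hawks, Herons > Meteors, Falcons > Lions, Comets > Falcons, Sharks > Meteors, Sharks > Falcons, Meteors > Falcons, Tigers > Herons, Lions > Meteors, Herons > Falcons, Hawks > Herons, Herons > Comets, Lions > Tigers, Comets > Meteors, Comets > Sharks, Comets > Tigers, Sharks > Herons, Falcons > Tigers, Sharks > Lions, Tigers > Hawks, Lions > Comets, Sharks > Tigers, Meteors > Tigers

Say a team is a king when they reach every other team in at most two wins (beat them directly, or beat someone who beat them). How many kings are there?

4

Lions reaches everyone (king).
Hawks reaches everyone (king).
Falcons cannot reach Sharks in two steps.
Meteors cannot reach Comets, Sharks in two steps.
Comets reaches everyone (king).
Herons cannot reach Hawks in two steps.
Sharks reaches everyone (king).
Tigers cannot reach Lions in two steps.
Kings: Lions, Hawks, Comets, Sharks — 4.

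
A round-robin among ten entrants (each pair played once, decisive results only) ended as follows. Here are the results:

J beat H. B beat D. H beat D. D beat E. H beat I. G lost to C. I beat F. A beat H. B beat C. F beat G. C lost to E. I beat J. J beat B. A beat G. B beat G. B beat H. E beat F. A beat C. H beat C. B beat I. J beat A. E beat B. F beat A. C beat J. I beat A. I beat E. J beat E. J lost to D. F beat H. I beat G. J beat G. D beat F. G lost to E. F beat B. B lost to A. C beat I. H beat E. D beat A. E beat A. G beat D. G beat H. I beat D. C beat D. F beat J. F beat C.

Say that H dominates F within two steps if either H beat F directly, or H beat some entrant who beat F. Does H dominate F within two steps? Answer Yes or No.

Yes

H did not beat F directly.
H beat C, D, E, I. Of those, D beat F.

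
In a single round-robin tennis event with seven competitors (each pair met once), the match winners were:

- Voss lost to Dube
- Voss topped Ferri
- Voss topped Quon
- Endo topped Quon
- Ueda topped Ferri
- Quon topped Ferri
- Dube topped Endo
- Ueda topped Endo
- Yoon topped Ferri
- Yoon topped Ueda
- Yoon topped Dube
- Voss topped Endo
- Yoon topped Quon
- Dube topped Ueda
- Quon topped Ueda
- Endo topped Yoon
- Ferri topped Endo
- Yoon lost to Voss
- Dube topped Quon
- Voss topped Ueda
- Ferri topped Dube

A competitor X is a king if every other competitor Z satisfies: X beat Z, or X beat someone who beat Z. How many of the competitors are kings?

4

Dube reaches everyone (king).
Voss reaches everyone (king).
Ueda cannot reach Voss in two steps.
Quon cannot reach Voss, Yoon in two steps.
Ferri reaches everyone (king).
Yoon reaches everyone (king).
Endo cannot reach Voss in two steps.
Kings: Dube, Voss, Ferri, Yoon — 4.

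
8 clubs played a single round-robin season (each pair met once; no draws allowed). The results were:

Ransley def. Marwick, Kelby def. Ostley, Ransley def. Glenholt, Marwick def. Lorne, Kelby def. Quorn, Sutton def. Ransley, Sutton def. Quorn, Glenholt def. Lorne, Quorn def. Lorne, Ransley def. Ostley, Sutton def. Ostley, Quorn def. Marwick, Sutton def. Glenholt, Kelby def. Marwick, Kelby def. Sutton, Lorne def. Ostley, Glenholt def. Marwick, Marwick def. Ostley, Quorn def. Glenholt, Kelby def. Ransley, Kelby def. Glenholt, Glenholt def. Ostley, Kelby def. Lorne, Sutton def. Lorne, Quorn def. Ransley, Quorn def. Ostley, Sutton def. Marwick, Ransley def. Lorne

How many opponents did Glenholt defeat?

3

Glenholt's results: beat Ostley, Marwick, Lorne; lost to Quorn, Kelby, Ransley, Sutton.
That is 3 wins.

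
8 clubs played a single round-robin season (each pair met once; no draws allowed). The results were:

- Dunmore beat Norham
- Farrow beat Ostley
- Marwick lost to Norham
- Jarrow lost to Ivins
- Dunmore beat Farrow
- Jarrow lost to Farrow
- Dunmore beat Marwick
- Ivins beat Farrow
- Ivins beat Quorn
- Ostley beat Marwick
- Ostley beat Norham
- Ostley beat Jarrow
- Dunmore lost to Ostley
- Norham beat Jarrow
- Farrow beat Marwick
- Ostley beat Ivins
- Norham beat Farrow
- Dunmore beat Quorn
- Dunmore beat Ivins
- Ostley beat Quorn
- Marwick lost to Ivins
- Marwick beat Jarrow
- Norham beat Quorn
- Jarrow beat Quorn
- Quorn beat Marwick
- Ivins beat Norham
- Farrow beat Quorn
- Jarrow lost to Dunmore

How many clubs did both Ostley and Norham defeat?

3

Ostley beat: Jarrow, Norham, Dunmore, Quorn, Ivins, Marwick.
Norham beat: Jarrow, Farrow, Quorn, Marwick.
Both beat: Jarrow, Quorn, Marwick — 3.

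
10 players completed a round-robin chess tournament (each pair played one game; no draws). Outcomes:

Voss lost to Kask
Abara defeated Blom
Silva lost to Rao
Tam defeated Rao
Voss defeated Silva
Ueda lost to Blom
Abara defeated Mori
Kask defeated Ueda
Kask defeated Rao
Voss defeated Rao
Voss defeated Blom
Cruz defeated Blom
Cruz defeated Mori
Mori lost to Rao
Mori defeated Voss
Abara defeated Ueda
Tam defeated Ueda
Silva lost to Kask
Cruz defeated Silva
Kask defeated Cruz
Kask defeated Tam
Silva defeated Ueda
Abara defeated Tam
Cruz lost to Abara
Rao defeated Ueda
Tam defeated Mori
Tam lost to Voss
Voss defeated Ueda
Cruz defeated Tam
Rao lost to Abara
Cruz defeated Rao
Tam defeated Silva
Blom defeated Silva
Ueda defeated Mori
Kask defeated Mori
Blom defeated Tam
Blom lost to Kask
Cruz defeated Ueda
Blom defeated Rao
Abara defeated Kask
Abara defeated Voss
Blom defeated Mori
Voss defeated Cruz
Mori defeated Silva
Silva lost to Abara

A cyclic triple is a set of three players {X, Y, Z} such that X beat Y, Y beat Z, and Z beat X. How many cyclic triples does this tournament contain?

Win totals: Kask 8, Silva 1, Tam 4, Rao 3, Ueda 1, Blom 5, Cruz 6, Abara 9, Voss 6, Mori 2.
A player with w wins dominates both others in C(w,2) triples; summing gives 28 + 0 + 6 + 3 + 0 + 10 + 15 + 36 + 15 + 1 = 114 transitive triples.
Total triples C(10,3) = 120, so cyclic triples = 120 − 114 = 6.

6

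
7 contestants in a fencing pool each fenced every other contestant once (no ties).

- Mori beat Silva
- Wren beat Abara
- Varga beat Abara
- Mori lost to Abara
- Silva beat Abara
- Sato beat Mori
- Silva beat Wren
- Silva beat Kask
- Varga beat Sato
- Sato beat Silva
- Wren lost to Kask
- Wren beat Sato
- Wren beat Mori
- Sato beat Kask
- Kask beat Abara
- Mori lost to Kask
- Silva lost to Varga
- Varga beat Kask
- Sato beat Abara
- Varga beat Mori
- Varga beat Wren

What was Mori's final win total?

Mori's results: beat Silva; lost to Kask, Wren, Sato, Abara, Varga.
That is 1 win.

1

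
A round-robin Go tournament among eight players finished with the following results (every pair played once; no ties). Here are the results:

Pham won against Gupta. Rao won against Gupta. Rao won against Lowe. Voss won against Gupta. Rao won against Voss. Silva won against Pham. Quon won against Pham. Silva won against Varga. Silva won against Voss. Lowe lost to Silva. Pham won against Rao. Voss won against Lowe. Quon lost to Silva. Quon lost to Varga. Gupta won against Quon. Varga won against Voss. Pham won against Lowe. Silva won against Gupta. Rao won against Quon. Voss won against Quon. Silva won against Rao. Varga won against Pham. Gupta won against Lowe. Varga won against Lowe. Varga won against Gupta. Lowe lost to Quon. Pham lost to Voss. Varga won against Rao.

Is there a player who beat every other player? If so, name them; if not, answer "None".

Silva

Silva has 7 wins out of 7 opponents — a perfect record.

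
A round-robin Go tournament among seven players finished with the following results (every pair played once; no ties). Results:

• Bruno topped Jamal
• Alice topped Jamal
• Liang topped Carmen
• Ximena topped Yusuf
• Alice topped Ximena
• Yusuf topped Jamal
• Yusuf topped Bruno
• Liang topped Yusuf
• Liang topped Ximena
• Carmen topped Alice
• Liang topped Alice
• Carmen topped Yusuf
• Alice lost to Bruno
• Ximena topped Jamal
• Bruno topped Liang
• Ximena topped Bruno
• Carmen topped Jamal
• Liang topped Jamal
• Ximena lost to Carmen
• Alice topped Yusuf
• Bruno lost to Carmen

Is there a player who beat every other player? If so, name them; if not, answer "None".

Highest win total is Liang with 5 (out of 6 possible).
Liang lost to Bruno, so no player went undefeated.

None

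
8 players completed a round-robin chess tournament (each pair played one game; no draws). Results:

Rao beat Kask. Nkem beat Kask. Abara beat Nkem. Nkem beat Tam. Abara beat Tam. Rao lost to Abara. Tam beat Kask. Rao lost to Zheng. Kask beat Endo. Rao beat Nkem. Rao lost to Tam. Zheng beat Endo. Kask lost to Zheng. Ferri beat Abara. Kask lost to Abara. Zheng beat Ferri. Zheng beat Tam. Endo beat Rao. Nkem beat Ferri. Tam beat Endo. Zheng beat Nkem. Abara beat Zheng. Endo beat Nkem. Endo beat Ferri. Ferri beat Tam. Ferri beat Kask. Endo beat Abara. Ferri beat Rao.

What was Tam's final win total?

Tam's results: beat Endo, Rao, Kask; lost to Abara, Zheng, Ferri, Nkem.
That is 3 wins.

3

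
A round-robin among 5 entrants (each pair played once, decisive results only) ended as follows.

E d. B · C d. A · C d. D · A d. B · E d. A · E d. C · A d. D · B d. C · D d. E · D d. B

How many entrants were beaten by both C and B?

C beat: A, D.
B beat: C.
No one was beaten by both.

0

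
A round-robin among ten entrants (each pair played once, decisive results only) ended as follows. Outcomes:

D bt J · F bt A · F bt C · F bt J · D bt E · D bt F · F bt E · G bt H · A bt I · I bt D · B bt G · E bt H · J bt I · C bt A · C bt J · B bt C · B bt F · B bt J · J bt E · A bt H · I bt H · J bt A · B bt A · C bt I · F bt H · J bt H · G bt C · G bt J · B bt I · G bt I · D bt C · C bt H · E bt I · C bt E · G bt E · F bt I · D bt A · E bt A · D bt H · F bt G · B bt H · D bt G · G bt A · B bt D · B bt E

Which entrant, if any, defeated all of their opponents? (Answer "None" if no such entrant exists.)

B has 9 wins out of 9 opponents — a perfect record.

B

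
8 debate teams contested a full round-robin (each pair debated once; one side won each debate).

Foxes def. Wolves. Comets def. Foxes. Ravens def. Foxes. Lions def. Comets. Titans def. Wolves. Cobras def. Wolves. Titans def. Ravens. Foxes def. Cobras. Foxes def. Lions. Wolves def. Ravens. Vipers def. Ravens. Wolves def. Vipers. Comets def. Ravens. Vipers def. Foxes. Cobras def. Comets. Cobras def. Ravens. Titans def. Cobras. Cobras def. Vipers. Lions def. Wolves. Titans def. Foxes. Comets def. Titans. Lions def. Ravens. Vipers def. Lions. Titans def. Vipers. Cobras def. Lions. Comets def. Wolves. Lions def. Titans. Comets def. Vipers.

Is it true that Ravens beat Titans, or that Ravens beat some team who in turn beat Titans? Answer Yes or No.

No

Ravens did not beat Titans directly.
Ravens beat Foxes, but each of them lost to Titans. No two-step path.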